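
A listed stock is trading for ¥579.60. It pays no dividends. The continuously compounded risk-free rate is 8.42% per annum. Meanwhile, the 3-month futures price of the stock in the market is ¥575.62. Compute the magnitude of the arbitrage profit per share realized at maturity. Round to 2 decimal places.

Fair futures: F* = S·e^(carry·T), with carry = r = 0.0842
F* = 579.60 · e^(0.0842 × 3/12) = 579.60 · e^0.021050 = 579.60 × 1.021273 = ¥591.9298
Market ¥575.62 < fair ¥591.9298: forward underpriced → reverse cash-and-carry (short spot, go long the forward).
At maturity, profit = |F_mkt − F*| = |575.62 − 591.9298| = ¥16.31 per share

¥16.31 per share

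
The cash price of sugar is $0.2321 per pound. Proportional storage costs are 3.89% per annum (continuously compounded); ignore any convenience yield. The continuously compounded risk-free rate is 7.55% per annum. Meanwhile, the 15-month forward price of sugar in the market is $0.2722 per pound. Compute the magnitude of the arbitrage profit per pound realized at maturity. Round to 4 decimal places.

Fair forward: F* = S·e^(carry·T), with carry = (r + u) = 0.0755 + 0.0389 = 0.1144
F* = 0.2321 · e^(0.1144 × 15/12) = 0.2321 · e^0.143000 = 0.2321 × 1.153730 = $0.2678
Market $0.2722 > fair $0.2678: forward overpriced → cash-and-carry (buy spot, short the forward).
At maturity, profit = |F_mkt − F*| = |0.2722 − 0.2678| = $0.0044 per pound

$0.0044 per pound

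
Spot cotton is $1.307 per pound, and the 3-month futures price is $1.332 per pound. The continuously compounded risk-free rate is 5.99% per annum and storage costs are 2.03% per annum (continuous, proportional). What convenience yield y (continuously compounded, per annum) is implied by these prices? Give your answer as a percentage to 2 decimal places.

F = S·e^((r+u−y)T) ⇒ (r+u−y) = ln(F/S)/T
ln(1.332/1.307) = 0.018947; /T ⇒ 0.075788
y = r + u − ln(F/S)/T = 0.0599 + 0.0203 − 0.075788 = 0.004412
y = 0.44%

0.44%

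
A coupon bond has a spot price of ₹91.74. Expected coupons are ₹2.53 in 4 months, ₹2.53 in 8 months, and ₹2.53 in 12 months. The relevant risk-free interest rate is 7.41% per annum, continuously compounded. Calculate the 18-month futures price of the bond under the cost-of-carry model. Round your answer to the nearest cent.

₹94.45

PV(coupons) I = 2.53·e^(−0.0741·4/12) + 2.53·e^(−0.0741·8/12) + 2.53·e^(−0.0741·12/12)
I = 2.4683 + 2.4081 + 2.3493 = 7.2257
F = (S − I)·e^(rT) = (91.74 − 7.2257) · e^(0.0741·18/12)
= 84.5143 · e^0.111150 = 84.5143 × 1.117563 = ₹94.45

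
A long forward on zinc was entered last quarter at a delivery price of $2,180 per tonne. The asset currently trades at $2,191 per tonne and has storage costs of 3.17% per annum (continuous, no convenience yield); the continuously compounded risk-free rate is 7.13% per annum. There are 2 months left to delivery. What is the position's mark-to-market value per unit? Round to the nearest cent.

Current fair forward for the remaining 2 months: F = S·e^((r + u)·T), (r + u) = 0.0713 + 0.0317 = 0.1030
F = 2191 · e^(0.1030 × 2/12) = 2191 × 1.01731486 = 2228.9369
Value of long forward = (F − K)·e^(−rT) = (2228.9369 − 2180) · e^(−0.0713·2/12)
= 48.9369 × 0.98818699 = 48.36

$48.36 per tonne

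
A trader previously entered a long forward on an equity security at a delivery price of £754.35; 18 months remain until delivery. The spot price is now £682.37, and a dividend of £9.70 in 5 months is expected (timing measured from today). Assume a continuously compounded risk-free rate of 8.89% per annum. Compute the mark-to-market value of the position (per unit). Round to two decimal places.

£12.85

PV(remaining dividends) I = 9.70·e^(−0.0889·5/12) = 9.3473
Current forward F = (S − I)·e^(rT) = (682.37 − 9.3473)·e^(0.0889·18/12) = 673.0227 × 1.142650 = 769.0294
Value (long) = (F − K)·e^(−rT) = (769.0294 − 754.35) × 0.875159 = 12.8468
Value = £12.85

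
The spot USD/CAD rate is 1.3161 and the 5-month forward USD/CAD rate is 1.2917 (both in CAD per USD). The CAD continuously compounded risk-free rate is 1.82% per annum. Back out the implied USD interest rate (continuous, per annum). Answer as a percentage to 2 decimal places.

F = S·e^((r_CAD − r_USD)T) ⇒ r_USD = r_CAD − ln(F/S)/T
ln(1.2917/1.3161) = -0.018714; /(5/12) = -0.044914
r_USD = 0.0182 + 0.044914 = 0.063114
r_USD = 6.31%

6.31%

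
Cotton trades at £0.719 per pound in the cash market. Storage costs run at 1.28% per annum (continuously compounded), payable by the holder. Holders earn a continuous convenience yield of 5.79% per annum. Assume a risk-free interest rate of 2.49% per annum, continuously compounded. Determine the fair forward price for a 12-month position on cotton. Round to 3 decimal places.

Net carry = r + u − y = 0.0249 + 0.0128 − 0.0579 = -0.0202
F = S·e^((r+u−y)T) = 0.719 · e^(-0.0202 × 12/12) = 0.719 · e^-0.020200
= 0.719 × 0.980003 = £0.705 per pound

£0.705 per pound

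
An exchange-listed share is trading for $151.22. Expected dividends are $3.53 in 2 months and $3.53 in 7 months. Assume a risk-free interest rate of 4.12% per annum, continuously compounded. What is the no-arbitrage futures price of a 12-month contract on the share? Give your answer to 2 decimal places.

PV(dividends) I = 3.53·e^(−0.0412·2/12) + 3.53·e^(−0.0412·7/12)
I = 3.5058 + 3.4462 = 6.9520
F = (S − I)·e^(rT) = (151.22 − 6.9520) · e^(0.0412·12/12)
= 144.2680 · e^0.041200 = 144.2680 × 1.042060 = $150.34

$150.34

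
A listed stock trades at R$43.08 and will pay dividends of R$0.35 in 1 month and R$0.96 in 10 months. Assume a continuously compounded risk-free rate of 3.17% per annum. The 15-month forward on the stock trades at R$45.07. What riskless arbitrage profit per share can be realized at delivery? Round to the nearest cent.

PV(dividends) I = 0.35·e^(−0.0317·1/12) + 0.96·e^(−0.0317·10/12) = 1.2840
Fair forward F* = (S − I)·e^(rT) = (43.08 − 1.2840)·e^0.039625 = 41.7960 × 1.040421 = 43.4854
Market R$45.07 > fair 43.4854: forward overpriced → cash-and-carry (borrow at r, buy the stock and collect the dividends, short the forward).
Profit at T = |F_mkt − F*| = |45.07 − 43.4854| = R$1.58 per share

R$1.58 per share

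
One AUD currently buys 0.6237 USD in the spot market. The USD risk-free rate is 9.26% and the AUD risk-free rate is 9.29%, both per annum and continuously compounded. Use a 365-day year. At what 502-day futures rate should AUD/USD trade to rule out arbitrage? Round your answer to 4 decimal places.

F = S·e^((r_USD − r_AUD)T) = 0.6237 · e^((0.0926 − 0.0929) × 502/365)
= 0.6237 · e^-0.000413 = 0.6237 × 0.999587
F = 0.6234 USD per AUD

0.6234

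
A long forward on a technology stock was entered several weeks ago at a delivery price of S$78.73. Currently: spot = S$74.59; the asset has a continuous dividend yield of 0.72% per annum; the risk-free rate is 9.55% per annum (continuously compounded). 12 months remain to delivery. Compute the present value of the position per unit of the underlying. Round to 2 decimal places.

Current fair forward for the remaining 12 months: F = S·e^((r − q)·T), (r − q) = 0.0955 − 0.0072 = 0.0883
F = 74.59 · e^(0.0883 × 12/12) = 74.59 × 1.092316 = 81.4759
Value of long forward = (F − K)·e^(−rT) = (81.4759 − 78.73) · e^(−0.0955·12/12)
= 2.7459 × 0.908918 = 2.50

S$2.50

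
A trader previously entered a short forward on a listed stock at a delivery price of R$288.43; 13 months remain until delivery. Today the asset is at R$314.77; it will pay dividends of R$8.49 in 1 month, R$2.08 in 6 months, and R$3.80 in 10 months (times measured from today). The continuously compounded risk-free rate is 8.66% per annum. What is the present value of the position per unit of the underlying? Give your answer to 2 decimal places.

-R$38.21

PV(remaining dividends) I = 8.49·e^(−0.0866·1/12) + 2.08·e^(−0.0866·6/12) + 3.80·e^(−0.0866·10/12) = 13.9562
Current forward F = (S − I)·e^(rT) = (314.77 − 13.9562)·e^(0.0866·13/12) = 300.8138 × 1.098358 = 330.4012
Value (long) = (F − K)·e^(−rT) = (330.4012 − 288.43) × 0.910450 = 38.2127
Short position value = −(long value) = -R$38.21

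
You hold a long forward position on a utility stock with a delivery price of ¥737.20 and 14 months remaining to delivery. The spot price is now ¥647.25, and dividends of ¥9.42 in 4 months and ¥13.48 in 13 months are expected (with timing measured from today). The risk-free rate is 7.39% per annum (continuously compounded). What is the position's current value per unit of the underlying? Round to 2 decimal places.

PV(remaining dividends) I = 9.42·e^(−0.0739·4/12) + 13.48·e^(−0.0739·13/12) = 21.6337
Current forward F = (S − I)·e^(rT) = (647.25 − 21.6337)·e^(0.0739·14/12) = 625.6163 × 1.090042 = 681.9480
Value (long) = (F − K)·e^(−rT) = (681.9480 − 737.20) × 0.917395 = -50.6879
Value = -¥50.69

-¥50.69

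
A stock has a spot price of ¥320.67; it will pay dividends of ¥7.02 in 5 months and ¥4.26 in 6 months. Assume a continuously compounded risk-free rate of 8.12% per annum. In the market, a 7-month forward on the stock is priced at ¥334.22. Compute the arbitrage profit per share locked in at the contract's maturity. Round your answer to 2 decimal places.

¥9.40 per share

PV(dividends) I = 7.02·e^(−0.0812·5/12) + 4.26·e^(−0.0812·6/12) = 10.8770
Fair forward F* = (S − I)·e^(rT) = (320.67 − 10.8770)·e^0.047367 = 309.7930 × 1.048507 = 324.8201
Market ¥334.22 > fair 324.8201: forward overpriced → cash-and-carry (borrow at r, buy the stock and collect the dividends, short the forward).
Profit at T = |F_mkt − F*| = |334.22 − 324.8201| = ¥9.40 per share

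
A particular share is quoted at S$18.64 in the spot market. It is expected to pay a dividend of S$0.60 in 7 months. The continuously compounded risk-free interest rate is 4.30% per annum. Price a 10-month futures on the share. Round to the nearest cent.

PV(dividends) I = 0.60·e^(−0.0430·7/12)
I = 0.5851
F = (S − I)·e^(rT) = (18.64 − 0.5851) · e^(0.0430·10/12)
= 18.0549 · e^0.035833 = 18.0549 × 1.036483 = S$18.71

S$18.71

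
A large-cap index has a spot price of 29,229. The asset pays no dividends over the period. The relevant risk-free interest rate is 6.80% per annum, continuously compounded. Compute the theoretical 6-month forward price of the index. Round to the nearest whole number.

F = S·e^(rT) = 29229 · e^(0.0680 × 6/12)
= 29229 · e^0.034000 = 29229 × 1.034585
F = 30,240

30,240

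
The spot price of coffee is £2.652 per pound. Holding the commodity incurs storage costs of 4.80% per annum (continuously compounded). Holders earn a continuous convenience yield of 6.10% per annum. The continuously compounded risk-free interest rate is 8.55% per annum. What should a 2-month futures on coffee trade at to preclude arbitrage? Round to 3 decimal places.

Net carry = r + u − y = 0.0855 + 0.0480 − 0.0610 = 0.0725
F = S·e^((r+u−y)T) = 2.652 · e^(0.0725 × 2/12) = 2.652 · e^0.012083
= 2.652 × 1.012156 = £2.684 per pound

£2.684 per pound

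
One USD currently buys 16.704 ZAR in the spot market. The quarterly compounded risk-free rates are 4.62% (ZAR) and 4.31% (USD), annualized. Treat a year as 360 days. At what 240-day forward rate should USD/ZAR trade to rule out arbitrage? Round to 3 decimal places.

By covered interest parity, F = S · (1+r_ZAR/4)^(4T) / (1+r_USD/4)^(4T)
= 16.704 × 1.031097 / 1.028992 = 16.704 × 1.002046
F = 16.738 ZAR per USD

16.738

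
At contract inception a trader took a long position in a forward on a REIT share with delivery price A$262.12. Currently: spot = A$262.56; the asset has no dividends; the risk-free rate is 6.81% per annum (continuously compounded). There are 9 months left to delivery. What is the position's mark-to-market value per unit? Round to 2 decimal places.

A$13.49

Current fair forward for the remaining 9 months: F = S·e^(r·T), r = 0.0681
F = 262.56 · e^(0.0681 × 9/12) = 262.56 × 1.052402 = 276.3187
Value of long forward = (F − K)·e^(−rT) = (276.3187 − 262.12) · e^(−0.0681·9/12)
= 14.1987 × 0.950207 = 13.49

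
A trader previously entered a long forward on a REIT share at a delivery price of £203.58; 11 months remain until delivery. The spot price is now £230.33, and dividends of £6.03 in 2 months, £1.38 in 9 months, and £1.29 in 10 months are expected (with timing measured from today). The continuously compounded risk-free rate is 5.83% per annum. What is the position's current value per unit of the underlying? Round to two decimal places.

£28.82

PV(remaining dividends) I = 6.03·e^(−0.0583·2/12) + 1.38·e^(−0.0583·9/12) + 1.29·e^(−0.0583·10/12) = 8.5215
Current forward F = (S − I)·e^(rT) = (230.33 − 8.5215)·e^(0.0583·11/12) = 221.8085 × 1.054895 = 233.9847
Value (long) = (F − K)·e^(−rT) = (233.9847 − 203.58) × 0.947961 = 28.8225
Value = £28.82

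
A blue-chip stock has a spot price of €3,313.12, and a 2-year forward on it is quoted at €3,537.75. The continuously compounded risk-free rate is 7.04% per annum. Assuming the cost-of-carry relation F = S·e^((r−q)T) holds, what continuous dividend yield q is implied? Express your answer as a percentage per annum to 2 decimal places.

From F = S·e^((r−q)T): (r − q) = ln(F/S)/T
ln(3537.75/3313.12) = ln(1.067800) = 0.065600
(r − q) = 0.065600 / (2) = 0.032800
q = r − ln(F/S)/T = 0.0704 − 0.032800 = 0.037600
q = 3.76%

3.76%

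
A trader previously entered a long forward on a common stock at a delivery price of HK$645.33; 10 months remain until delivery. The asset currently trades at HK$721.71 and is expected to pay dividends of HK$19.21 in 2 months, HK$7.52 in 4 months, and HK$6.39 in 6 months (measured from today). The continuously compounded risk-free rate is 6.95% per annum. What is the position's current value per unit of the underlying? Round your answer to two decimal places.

PV(remaining dividends) I = 19.21·e^(−0.0695·2/12) + 7.52·e^(−0.0695·4/12) + 6.39·e^(−0.0695·6/12) = 32.5083
Current forward F = (S − I)·e^(rT) = (721.71 − 32.5083)·e^(0.0695·10/12) = 689.2017 × 1.059627 = 730.2967
Value (long) = (F − K)·e^(−rT) = (730.2967 − 645.33) × 0.943729 = 80.1855
Value = HK$80.19

HK$80.19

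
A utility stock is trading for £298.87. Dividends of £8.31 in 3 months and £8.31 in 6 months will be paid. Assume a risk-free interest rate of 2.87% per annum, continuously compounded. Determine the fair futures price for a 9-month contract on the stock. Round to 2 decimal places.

PV(dividends) I = 8.31·e^(−0.0287·3/12) + 8.31·e^(−0.0287·6/12)
I = 8.2506 + 8.1916 = 16.4422
F = (S − I)·e^(rT) = (298.87 − 16.4422) · e^(0.0287·9/12)
= 282.4278 · e^0.021525 = 282.4278 × 1.021758 = £288.57

£288.57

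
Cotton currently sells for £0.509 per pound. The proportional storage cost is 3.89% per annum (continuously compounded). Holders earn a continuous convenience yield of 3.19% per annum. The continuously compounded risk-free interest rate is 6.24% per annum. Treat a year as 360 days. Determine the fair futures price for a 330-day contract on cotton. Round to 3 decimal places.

£0.542 per pound

Net carry = r + u − y = 0.0624 + 0.0389 − 0.0319 = 0.0694
F = S·e^((r+u−y)T) = 0.509 · e^(0.0694 × 330/360) = 0.509 · e^0.063617
= 0.509 × 1.065684 = £0.542 per pound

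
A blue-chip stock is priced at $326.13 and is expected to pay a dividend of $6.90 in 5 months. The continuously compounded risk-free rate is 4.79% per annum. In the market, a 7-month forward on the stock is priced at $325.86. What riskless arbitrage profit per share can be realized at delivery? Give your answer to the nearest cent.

$2.56 per share

PV(dividends) I = 6.90·e^(−0.0479·5/12) = 6.7637
Fair forward F* = (S − I)·e^(rT) = (326.13 − 6.7637)·e^0.027942 = 319.3663 × 1.028336 = 328.4159
Market $325.86 < fair 328.4159: forward underpriced → reverse cash-and-carry (short the stock, invest proceeds at r, pay the dividends, go long the forward).
Profit at T = |F_mkt − F*| = |325.86 − 328.4159| = $2.56 per share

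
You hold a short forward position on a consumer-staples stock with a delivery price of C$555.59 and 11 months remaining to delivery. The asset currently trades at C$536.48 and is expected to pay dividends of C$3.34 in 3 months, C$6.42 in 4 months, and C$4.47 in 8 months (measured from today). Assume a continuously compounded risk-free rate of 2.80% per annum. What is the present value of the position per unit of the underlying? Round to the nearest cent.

PV(remaining dividends) I = 3.34·e^(−0.0280·3/12) + 6.42·e^(−0.0280·4/12) + 4.47·e^(−0.0280·8/12) = 14.0644
Current forward F = (S − I)·e^(rT) = (536.48 − 14.0644)·e^(0.0280·11/12) = 522.4156 × 1.025999 = 535.9979
Value (long) = (F − K)·e^(−rT) = (535.9979 − 555.59) × 0.974660 = -19.0956
Short position value = −(long value) = C$19.10

C$19.10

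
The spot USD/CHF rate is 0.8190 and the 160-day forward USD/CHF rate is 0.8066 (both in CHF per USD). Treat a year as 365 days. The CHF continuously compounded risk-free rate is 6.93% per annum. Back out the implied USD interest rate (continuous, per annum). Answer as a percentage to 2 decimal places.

F = S·e^((r_CHF − r_USD)T) ⇒ r_USD = r_CHF − ln(F/S)/T
ln(0.8066/0.8190) = -0.015256; /(160/365) = -0.034803
r_USD = 0.0693 + 0.034803 = 0.104103
r_USD = 10.41%

10.41%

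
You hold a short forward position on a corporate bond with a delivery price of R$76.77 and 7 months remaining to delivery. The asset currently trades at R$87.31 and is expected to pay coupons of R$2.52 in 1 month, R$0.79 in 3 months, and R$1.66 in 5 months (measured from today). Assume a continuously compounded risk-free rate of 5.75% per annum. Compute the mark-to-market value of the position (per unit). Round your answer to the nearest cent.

-R$8.16

PV(remaining coupons) I = 2.52·e^(−0.0575·1/12) + 0.79·e^(−0.0575·3/12) + 1.66·e^(−0.0575·5/12) = 4.9074
Current forward F = (S − I)·e^(rT) = (87.31 − 4.9074)·e^(0.0575·7/12) = 82.4026 × 1.034111 = 85.2134
Value (long) = (F − K)·e^(−rT) = (85.2134 − 76.77) × 0.967015 = 8.1649
Short position value = −(long value) = -R$8.16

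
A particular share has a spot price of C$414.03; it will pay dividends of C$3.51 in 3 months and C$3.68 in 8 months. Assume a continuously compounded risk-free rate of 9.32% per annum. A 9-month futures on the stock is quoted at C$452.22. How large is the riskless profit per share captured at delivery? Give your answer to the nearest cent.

C$15.60 per share

PV(dividends) I = 3.51·e^(−0.0932·3/12) + 3.68·e^(−0.0932·8/12) = 6.8875
Fair futures F* = (S − I)·e^(rT) = (414.03 − 6.8875)·e^0.069900 = 407.1425 × 1.072401 = 436.6200
Market C$452.22 > fair 436.6200: forward overpriced → cash-and-carry (borrow at r, buy the stock and collect the dividends, short the forward).
Profit at T = |F_mkt − F*| = |452.22 − 436.6200| = C$15.60 per share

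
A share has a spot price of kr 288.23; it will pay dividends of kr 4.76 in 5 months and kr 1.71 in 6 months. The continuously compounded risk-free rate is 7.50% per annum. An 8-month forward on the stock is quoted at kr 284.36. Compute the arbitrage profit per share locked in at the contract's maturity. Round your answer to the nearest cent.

kr 12.07 per share

PV(dividends) I = 4.76·e^(−0.0750·5/12) + 1.71·e^(−0.0750·6/12) = 6.2606
Fair forward F* = (S − I)·e^(rT) = (288.23 − 6.2606)·e^0.050000 = 281.9694 × 1.051271 = 296.4263
Market kr 284.36 < fair 296.4263: forward underpriced → reverse cash-and-carry (short the stock, invest proceeds at r, pay the dividends, go long the forward).
Profit at T = |F_mkt − F*| = |284.36 − 296.4263| = kr 12.07 per share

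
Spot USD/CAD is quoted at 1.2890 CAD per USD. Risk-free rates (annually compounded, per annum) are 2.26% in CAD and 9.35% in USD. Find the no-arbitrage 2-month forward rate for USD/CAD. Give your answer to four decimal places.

By covered interest parity, F = S · (1+r_CAD)^T / (1+r_USD)^T
= 1.2890 × 1.003732 / 1.015009 = 1.2890 × 0.988890
F = 1.2747 CAD per USD

1.2747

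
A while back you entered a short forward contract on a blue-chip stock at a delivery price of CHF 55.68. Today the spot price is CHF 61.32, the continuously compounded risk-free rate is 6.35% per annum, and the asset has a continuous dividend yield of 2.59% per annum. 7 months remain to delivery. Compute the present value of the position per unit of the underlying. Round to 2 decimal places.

Current fair forward for the remaining 7 months: F = S·e^((r − q)·T), (r − q) = 0.0635 − 0.0259 = 0.0376
F = 61.32 · e^(0.0376 × 7/12) = 61.32 × 1.022176 = 62.6798
Value of long forward = (F − K)·e^(−rT) = (62.6798 − 55.68) · e^(−0.0635·7/12)
= 6.9998 × 0.963636 = 6.75
Short position value = −(long value) = -CHF 6.75

-CHF 6.75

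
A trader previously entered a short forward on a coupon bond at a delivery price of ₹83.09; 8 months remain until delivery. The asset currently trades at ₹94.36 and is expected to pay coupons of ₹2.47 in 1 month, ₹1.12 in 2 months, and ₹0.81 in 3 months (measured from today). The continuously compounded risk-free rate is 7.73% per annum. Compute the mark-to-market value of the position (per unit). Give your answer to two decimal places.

PV(remaining coupons) I = 2.47·e^(−0.0773·1/12) + 1.12·e^(−0.0773·2/12) + 0.81·e^(−0.0773·3/12) = 4.3543
Current forward F = (S − I)·e^(rT) = (94.36 − 4.3543)·e^(0.0773·8/12) = 90.0057 × 1.052884 = 94.7656
Value (long) = (F − K)·e^(−rT) = (94.7656 − 83.09) × 0.949772 = 11.0892
Short position value = −(long value) = -₹11.09

-₹11.09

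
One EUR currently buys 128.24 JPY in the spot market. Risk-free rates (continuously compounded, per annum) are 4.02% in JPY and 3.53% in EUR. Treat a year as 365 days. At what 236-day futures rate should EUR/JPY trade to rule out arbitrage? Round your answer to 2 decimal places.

128.65

F = S·e^((r_JPY − r_EUR)T) = 128.24 · e^((0.0402 − 0.0353) × 236/365)
= 128.24 · e^0.003168 = 128.24 × 1.003173
F = 128.65 JPY per EUR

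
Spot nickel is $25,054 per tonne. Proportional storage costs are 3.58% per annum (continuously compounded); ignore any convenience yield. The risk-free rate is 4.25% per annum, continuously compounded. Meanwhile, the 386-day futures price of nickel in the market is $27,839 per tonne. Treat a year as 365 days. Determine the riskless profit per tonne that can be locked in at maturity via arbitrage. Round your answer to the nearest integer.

$622 per tonne

Fair futures: F* = S·e^(carry·T), with carry = (r + u) = 0.0425 + 0.0358 = 0.0783
F* = 25054 · e^(0.0783 × 386/365) = 25054 · e^0.082805 = 25054 × 1.086330 = $27216.9118
Market $27839 > fair $27216.9118: forward overpriced → cash-and-carry (buy spot, short the forward).
At maturity, profit = |F_mkt − F*| = |27839 − 27216.9118| = $622 per tonne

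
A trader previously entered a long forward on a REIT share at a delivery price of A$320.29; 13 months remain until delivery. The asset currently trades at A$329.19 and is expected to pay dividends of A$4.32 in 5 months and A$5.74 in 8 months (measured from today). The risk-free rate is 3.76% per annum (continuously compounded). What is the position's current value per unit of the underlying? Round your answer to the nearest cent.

PV(remaining dividends) I = 4.32·e^(−0.0376·5/12) + 5.74·e^(−0.0376·8/12) = 9.8508
Current forward F = (S − I)·e^(rT) = (329.19 − 9.8508)·e^(0.0376·13/12) = 319.3392 × 1.041574 = 332.6154
Value (long) = (F − K)·e^(−rT) = (332.6154 − 320.29) × 0.960085 = 11.8334
Value = A$11.83

A$11.83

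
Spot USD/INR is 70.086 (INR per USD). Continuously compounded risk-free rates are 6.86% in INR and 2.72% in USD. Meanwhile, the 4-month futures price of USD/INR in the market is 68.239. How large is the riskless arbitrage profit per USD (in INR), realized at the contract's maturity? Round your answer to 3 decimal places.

2.821 per USD (in INR)

Fair futures: F* = S·e^(carry·T), with carry = (r_INR − r_USD) = 0.0686 − 0.0272 = 0.0414
F* = 70.086 · e^(0.0414 × 4/12) = 70.086 · e^0.013800 = 70.086 × 1.013896 = 71.0599
Market 68.239 < fair 71.0599: forward underpriced → reverse cash-and-carry (short spot, go long the forward).
At maturity, profit = |F_mkt − F*| = |68.239 − 71.0599| = 2.821 per USD (in INR)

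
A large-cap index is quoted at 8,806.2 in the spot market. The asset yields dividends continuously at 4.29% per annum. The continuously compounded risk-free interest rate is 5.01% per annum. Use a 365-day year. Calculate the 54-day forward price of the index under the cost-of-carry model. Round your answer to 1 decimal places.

F = S·e^((r − q)T) = 8806.2 · e^((0.0501 − 0.0429) × 54/365)
= 8806.2 · e^0.001065 = 8806.2 × 1.001066
F = 8,815.6

8,815.6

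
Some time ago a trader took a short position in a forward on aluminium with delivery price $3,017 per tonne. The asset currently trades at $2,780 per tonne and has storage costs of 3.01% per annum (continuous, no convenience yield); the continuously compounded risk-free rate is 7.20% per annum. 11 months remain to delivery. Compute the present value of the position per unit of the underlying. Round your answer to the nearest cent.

-$33.47 per tonne

Current fair forward for the remaining 11 months: F = S·e^((r + u)·T), (r + u) = 0.0720 + 0.0301 = 0.1021
F = 2780 · e^(0.1021 × 11/12) = 2780 × 1.09811126 = 3052.7493
Value of long forward = (F − K)·e^(−rT) = (3052.7493 − 3017) · e^(−0.0720·11/12)
= 35.7493 × 0.93613086 = 33.47
Short position value = −(long value) = -$33.47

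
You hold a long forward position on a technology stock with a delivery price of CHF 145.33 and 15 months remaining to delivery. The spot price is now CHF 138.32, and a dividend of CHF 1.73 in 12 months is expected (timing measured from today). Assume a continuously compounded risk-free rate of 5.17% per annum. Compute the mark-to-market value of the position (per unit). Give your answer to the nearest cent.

CHF 0.44

PV(remaining dividends) I = 1.73·e^(−0.0517·12/12) = 1.6428
Current forward F = (S − I)·e^(rT) = (138.32 − 1.6428)·e^(0.0517·15/12) = 136.6772 × 1.066759 = 145.8016
Value (long) = (F − K)·e^(−rT) = (145.8016 − 145.33) × 0.937419 = 0.4421
Value = CHF 0.44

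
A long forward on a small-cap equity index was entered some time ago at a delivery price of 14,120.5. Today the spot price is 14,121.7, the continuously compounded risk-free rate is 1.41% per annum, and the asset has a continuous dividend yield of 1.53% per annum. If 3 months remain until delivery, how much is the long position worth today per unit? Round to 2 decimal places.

Current fair forward for the remaining 3 months: F = S·e^((r − q)·T), (r − q) = 0.0141 − 0.0153 = -0.0012
F = 14121.7 · e^(-0.0012 × 3/12) = 14121.7 × 0.99970004 = 14117.4641
Value of long forward = (F − K)·e^(−rT) = (14117.4641 − 14120.5) · e^(−0.0141·3/12)
= -3.0359 × 0.99648121 = -3.03

-3.03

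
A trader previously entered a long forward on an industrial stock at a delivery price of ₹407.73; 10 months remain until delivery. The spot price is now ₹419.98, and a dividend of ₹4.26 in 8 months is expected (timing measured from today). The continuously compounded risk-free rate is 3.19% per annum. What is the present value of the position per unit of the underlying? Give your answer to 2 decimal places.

₹18.78

PV(remaining dividends) I = 4.26·e^(−0.0319·8/12) = 4.1704
Current forward F = (S − I)·e^(rT) = (419.98 − 4.1704)·e^(0.0319·10/12) = 415.8096 × 1.026940 = 427.0115
Value (long) = (F − K)·e^(−rT) = (427.0115 − 407.73) × 0.973767 = 18.7757
Value = ₹18.78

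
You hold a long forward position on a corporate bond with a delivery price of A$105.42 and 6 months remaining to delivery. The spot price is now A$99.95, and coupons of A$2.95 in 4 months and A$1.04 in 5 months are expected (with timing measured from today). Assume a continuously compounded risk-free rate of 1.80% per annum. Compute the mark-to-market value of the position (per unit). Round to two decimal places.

-A$8.49

PV(remaining coupons) I = 2.95·e^(−0.0180·4/12) + 1.04·e^(−0.0180·5/12) = 3.9646
Current forward F = (S − I)·e^(rT) = (99.95 − 3.9646)·e^(0.0180·6/12) = 95.9854 × 1.009041 = 96.8532
Value (long) = (F − K)·e^(−rT) = (96.8532 − 105.42) × 0.991040 = -8.4900
Value = -A$8.49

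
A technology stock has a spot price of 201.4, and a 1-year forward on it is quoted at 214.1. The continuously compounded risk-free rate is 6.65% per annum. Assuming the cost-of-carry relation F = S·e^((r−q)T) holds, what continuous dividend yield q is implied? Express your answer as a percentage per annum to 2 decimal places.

0.53%

From F = S·e^((r−q)T): (r − q) = ln(F/S)/T
ln(214.1/201.4) = ln(1.063059) = 0.061151
(r − q) = 0.061151 / (1) = 0.061151
q = r − ln(F/S)/T = 0.0665 − 0.061151 = 0.005349
q = 0.53%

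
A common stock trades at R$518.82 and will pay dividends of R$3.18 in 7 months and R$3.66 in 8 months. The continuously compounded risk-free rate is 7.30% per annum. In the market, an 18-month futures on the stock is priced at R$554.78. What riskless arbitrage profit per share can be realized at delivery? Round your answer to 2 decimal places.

PV(dividends) I = 3.18·e^(−0.0730·7/12) + 3.66·e^(−0.0730·8/12) = 6.5336
Fair futures F* = (S − I)·e^(rT) = (518.82 − 6.5336)·e^0.109500 = 512.2864 × 1.115720 = 571.5682
Market R$554.78 < fair 571.5682: forward underpriced → reverse cash-and-carry (short the stock, invest proceeds at r, pay the dividends, go long the forward).
Profit at T = |F_mkt − F*| = |554.78 − 571.5682| = R$16.79 per share

R$16.79 per share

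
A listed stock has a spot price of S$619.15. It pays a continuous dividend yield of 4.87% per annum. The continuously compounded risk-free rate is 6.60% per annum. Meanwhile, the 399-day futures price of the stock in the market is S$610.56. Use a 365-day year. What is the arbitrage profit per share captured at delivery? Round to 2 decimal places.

S$20.41 per share

Fair futures: F* = S·e^(carry·T), with carry = (r − q) = 0.0660 − 0.0487 = 0.0173
F* = 619.15 · e^(0.0173 × 399/365) = 619.15 · e^0.018912 = 619.15 × 1.019092 = S$630.9708
Market S$610.56 < fair S$630.9708: forward underpriced → reverse cash-and-carry (short spot, go long the forward).
At maturity, profit = |F_mkt − F*| = |610.56 − 630.9708| = S$20.41 per share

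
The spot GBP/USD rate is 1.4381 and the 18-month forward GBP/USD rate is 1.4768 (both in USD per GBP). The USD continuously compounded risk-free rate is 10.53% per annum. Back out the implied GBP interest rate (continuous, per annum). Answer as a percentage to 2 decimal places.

8.76%

F = S·e^((r_USD − r_GBP)T) ⇒ r_GBP = r_USD − ln(F/S)/T
ln(1.4768/1.4381) = 0.026555; /(18/12) = 0.017703
r_GBP = 0.1053 − 0.017703 = 0.087597
r_GBP = 8.76%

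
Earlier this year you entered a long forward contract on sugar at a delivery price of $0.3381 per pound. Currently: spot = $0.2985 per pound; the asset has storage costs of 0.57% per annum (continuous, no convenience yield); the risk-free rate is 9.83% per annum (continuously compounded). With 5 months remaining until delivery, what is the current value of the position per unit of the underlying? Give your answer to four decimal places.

Current fair forward for the remaining 5 months: F = S·e^((r + u)·T), (r + u) = 0.0983 + 0.0057 = 0.1040
F = 0.2985 · e^(0.1040 × 5/12) = 0.2985 × 1.044286 = 0.3117
Value of long forward = (F − K)·e^(−rT) = (0.3117 − 0.3381) · e^(−0.0983·5/12)
= -0.0264 × 0.959869 = -0.0253

-$0.0253 per pound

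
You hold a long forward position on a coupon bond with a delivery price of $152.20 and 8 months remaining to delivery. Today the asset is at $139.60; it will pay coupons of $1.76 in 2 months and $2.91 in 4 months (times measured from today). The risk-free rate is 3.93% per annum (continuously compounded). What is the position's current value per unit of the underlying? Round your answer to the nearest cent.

-$13.28

PV(remaining coupons) I = 1.76·e^(−0.0393·2/12) + 2.91·e^(−0.0393·4/12) = 4.6206
Current forward F = (S − I)·e^(rT) = (139.60 − 4.6206)·e^(0.0393·8/12) = 134.9794 × 1.026546 = 138.5626
Value (long) = (F − K)·e^(−rT) = (138.5626 − 152.20) × 0.974140 = -13.2847
Value = -$13.28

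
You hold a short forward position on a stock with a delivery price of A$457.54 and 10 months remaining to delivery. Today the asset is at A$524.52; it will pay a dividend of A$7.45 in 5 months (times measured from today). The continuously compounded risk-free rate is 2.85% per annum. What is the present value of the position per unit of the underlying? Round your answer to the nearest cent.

-A$70.36

PV(remaining dividends) I = 7.45·e^(−0.0285·5/12) = 7.3621
Current forward F = (S − I)·e^(rT) = (524.52 − 7.3621)·e^(0.0285·10/12) = 517.1579 × 1.024034 = 529.5873
Value (long) = (F − K)·e^(−rT) = (529.5873 − 457.54) × 0.976530 = 70.3563
Short position value = −(long value) = -A$70.36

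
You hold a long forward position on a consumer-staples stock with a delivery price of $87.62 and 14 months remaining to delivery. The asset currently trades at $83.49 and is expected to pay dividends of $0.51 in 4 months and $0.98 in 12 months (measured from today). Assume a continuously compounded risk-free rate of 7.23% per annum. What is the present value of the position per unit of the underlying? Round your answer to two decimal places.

PV(remaining dividends) I = 0.51·e^(−0.0723·4/12) + 0.98·e^(−0.0723·12/12) = 1.4095
Current forward F = (S − I)·e^(rT) = (83.49 − 1.4095)·e^(0.0723·14/12) = 82.0805 × 1.088010 = 89.3044
Value (long) = (F − K)·e^(−rT) = (89.3044 − 87.62) × 0.919110 = 1.5481
Value = $1.55

$1.55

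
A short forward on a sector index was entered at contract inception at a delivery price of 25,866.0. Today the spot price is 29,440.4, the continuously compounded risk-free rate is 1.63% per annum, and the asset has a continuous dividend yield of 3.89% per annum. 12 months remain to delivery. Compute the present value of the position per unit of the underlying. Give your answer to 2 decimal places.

Current fair forward for the remaining 12 months: F = S·e^((r − q)·T), (r − q) = 0.0163 − 0.0389 = -0.0226
F = 29440.4 · e^(-0.0226 × 12/12) = 29440.4 × 0.97765347 = 28782.5092
Value of long forward = (F − K)·e^(−rT) = (28782.5092 − 25866.0) · e^(−0.0163·12/12)
= 2916.5092 × 0.98383213 = 2869.36
Short position value = −(long value) = -2869.36

-2869.36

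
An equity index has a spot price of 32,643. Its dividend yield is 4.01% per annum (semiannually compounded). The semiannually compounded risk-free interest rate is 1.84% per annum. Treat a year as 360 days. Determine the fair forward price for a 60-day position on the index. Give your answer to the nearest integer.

F = S · (1+r/2)^(2T) / (1+q/2)^(2T)
= 32643 × 1.003057 / 1.006639 = 32643 × 0.996442
F = 32,527

32,527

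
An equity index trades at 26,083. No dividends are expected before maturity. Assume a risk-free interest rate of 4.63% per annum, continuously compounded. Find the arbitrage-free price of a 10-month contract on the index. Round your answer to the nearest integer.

27,109

F = S·e^(rT) = 26083 · e^(0.0463 × 10/12)
= 26083 · e^0.038583 = 26083 × 1.039337
F = 27,109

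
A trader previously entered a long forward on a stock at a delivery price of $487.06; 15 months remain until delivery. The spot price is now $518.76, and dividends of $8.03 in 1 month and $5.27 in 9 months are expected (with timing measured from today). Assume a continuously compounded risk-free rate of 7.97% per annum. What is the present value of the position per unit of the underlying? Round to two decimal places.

PV(remaining dividends) I = 8.03·e^(−0.0797·1/12) + 5.27·e^(−0.0797·9/12) = 12.9411
Current forward F = (S − I)·e^(rT) = (518.76 − 12.9411)·e^(0.0797·15/12) = 505.8189 × 1.104757 = 558.8070
Value (long) = (F − K)·e^(−rT) = (558.8070 − 487.06) × 0.905177 = 64.9437
Value = $64.94

$64.94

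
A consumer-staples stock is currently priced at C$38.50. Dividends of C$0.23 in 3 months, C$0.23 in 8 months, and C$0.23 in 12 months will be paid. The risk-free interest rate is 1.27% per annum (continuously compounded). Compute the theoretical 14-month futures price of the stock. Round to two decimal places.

PV(dividends) I = 0.23·e^(−0.0127·3/12) + 0.23·e^(−0.0127·8/12) + 0.23·e^(−0.0127·12/12)
I = 0.2293 + 0.2281 + 0.2271 = 0.6845
F = (S − I)·e^(rT) = (38.50 − 0.6845) · e^(0.0127·14/12)
= 37.8155 · e^0.014817 = 37.8155 × 1.014927 = C$38.38

C$38.38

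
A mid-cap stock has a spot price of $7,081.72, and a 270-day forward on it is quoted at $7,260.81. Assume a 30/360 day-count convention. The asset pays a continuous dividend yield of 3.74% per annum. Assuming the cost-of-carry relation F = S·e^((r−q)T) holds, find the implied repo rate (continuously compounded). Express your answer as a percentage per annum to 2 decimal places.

From F = S·e^((r−q)T): (r − q) = ln(F/S)/T
ln(7260.81/7081.72) = ln(1.025289) = 0.024975
(r − q) = 0.024975 / (270/360) = 0.033300
r = ln(F/S)/T + q = 0.033300 + 0.0374 = 0.070700
r = 7.07%

7.07%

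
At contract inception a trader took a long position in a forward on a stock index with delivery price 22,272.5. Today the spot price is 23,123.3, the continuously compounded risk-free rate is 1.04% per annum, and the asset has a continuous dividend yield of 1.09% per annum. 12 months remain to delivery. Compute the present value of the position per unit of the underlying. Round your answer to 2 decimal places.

Current fair forward for the remaining 12 months: F = S·e^((r − q)·T), (r − q) = 0.0104 − 0.0109 = -0.0005
F = 23123.3 · e^(-0.0005 × 12/12) = 23123.3 × 0.99950012 = 23111.7411
Value of long forward = (F − K)·e^(−rT) = (23111.7411 − 22272.5) · e^(−0.0104·12/12)
= 839.2411 × 0.98965389 = 830.56

830.56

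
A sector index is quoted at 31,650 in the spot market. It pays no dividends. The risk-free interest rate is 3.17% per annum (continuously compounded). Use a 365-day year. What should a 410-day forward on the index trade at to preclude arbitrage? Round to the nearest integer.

32,797

F = S·e^(rT) = 31650 · e^(0.0317 × 410/365)
= 31650 · e^0.035608 = 31650 × 1.036250
F = 32,797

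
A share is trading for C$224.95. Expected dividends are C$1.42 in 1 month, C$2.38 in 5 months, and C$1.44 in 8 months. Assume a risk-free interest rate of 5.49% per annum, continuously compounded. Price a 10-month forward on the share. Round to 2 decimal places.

PV(dividends) I = 1.42·e^(−0.0549·1/12) + 2.38·e^(−0.0549·5/12) + 1.44·e^(−0.0549·8/12)
I = 1.4135 + 2.3262 + 1.3882 = 5.1279
F = (S − I)·e^(rT) = (224.95 − 5.1279) · e^(0.0549·10/12)
= 219.8221 · e^0.045750 = 219.8221 × 1.046813 = C$230.11

C$230.11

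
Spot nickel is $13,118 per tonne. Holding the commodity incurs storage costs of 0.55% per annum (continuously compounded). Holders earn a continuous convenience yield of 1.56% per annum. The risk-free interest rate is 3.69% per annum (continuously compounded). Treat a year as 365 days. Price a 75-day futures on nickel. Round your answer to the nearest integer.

$13,190 per tonne

Net carry = r + u − y = 0.0369 + 0.0055 − 0.0156 = 0.0268
F = S·e^((r+u−y)T) = 13118 · e^(0.0268 × 75/365) = 13118 · e^0.005507
= 13118 × 1.005522 = $13,190 per tonne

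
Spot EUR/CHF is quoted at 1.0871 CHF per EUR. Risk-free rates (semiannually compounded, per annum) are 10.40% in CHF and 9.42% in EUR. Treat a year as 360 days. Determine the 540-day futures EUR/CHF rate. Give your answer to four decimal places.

By covered interest parity, F = S · (1+r_CHF/2)^(2T) / (1+r_EUR/2)^(2T)
= 1.0871 × 1.164253 / 1.148060 = 1.0871 × 1.014105
F = 1.1024 CHF per EUR

1.1024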